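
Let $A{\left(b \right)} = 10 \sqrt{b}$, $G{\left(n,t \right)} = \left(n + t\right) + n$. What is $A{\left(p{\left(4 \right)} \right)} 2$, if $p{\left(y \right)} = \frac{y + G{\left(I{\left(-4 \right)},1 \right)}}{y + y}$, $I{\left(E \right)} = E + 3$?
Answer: $5 \sqrt{6} \approx 12.247$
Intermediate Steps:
$I{\left(E \right)} = 3 + E$
$G{\left(n,t \right)} = t + 2 n$
$p{\left(y \right)} = \frac{-1 + y}{2 y}$ ($p{\left(y \right)} = \frac{y + \left(1 + 2 \left(3 - 4\right)\right)}{y + y} = \frac{y + \left(1 + 2 \left(-1\right)\right)}{2 y} = \left(y + \left(1 - 2\right)\right) \frac{1}{2 y} = \left(y - 1\right) \frac{1}{2 y} = \left(-1 + y\right) \frac{1}{2 y} = \frac{-1 + y}{2 y}$)
$A{\left(p{\left(4 \right)} \right)} 2 = 10 \sqrt{\frac{-1 + 4}{2 \cdot 4}} \cdot 2 = 10 \sqrt{\frac{1}{2} \cdot \frac{1}{4} \cdot 3} \cdot 2 = 10 \sqrt{\frac{3}{8}} \cdot 2 = 10 \frac{\sqrt{6}}{4} \cdot 2 = \frac{5 \sqrt{6}}{2} \cdot 2 = 5 \sqrt{6}$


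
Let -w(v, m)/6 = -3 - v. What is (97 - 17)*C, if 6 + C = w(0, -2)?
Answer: 960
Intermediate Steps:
w(v, m) = 18 + 6*v (w(v, m) = -6*(-3 - v) = 18 + 6*v)
C = 12 (C = -6 + (18 + 6*0) = -6 + (18 + 0) = -6 + 18 = 12)
(97 - 17)*C = (97 - 17)*12 = 80*12 = 960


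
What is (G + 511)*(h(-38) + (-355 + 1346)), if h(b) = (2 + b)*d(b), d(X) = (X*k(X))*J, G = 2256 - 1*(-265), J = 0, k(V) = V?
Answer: 3004712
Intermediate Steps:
G = 2521 (G = 2256 + 265 = 2521)
d(X) = 0 (d(X) = (X*X)*0 = X²*0 = 0)
h(b) = 0 (h(b) = (2 + b)*0 = 0)
(G + 511)*(h(-38) + (-355 + 1346)) = (2521 + 511)*(0 + (-355 + 1346)) = 3032*(0 + 991) = 3032*991 = 3004712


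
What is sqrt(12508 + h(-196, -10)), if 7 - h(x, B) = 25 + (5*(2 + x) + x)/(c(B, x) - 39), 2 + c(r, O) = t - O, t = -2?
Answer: 2*sqrt(8126578)/51 ≈ 111.79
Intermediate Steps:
c(r, O) = -4 - O (c(r, O) = -2 + (-2 - O) = -4 - O)
h(x, B) = -18 - (10 + 6*x)/(-43 - x) (h(x, B) = 7 - (25 + (5*(2 + x) + x)/((-4 - x) - 39)) = 7 - (25 + ((10 + 5*x) + x)/(-43 - x)) = 7 - (25 + (10 + 6*x)/(-43 - x)) = 7 + (-25 - (10 + 6*x)/(-43 - x)) = -18 - (10 + 6*x)/(-43 - x))
sqrt(12508 + h(-196, -10)) = sqrt(12508 + 4*(-191 - 3*(-196))/(43 - 196)) = sqrt(12508 + 4*(-191 + 588)/(-153)) = sqrt(12508 + 4*(-1/153)*397) = sqrt(12508 - 1588/153) = sqrt(1912136/153) = 2*sqrt(8126578)/51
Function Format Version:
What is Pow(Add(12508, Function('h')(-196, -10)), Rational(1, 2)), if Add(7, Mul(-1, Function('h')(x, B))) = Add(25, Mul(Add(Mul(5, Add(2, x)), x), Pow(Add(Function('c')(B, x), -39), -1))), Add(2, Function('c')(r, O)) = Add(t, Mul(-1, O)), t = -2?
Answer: Mul(Rational(2, 51), Pow(8126578, Rational(1, 2))) ≈ 111.79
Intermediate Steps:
Function('c')(r, O) = Add(-4, Mul(-1, O)) (Function('c')(r, O) = Add(-2, Add(-2, Mul(-1, O))) = Add(-4, Mul(-1, O)))
Function('h')(x, B) = Add(-18, Mul(-1, Pow(Add(-43, Mul(-1, x)), -1), Add(10, Mul(6, x)))) (Function('h')(x, B) = Add(7, Mul(-1, Add(25, Mul(Add(Mul(5, Add(2, x)), x), Pow(Add(Add(-4, Mul(-1, x)), -39), -1))))) = Add(7, Mul(-1, Add(25, Mul(Add(Add(10, Mul(5, x)), x), Pow(Add(-43, Mul(-1, x)), -1))))) = Add(7, Mul(-1, Add(25, Mul(Add(10, Mul(6, x)), Pow(Add(-43, Mul(-1, x)), -1))))) = Add(7, Mul(-1, Add(25, Mul(Pow(Add(-43, Mul(-1, x)), -1), Add(10, Mul(6, x)))))) = Add(7, Add(-25, Mul(-1, Pow(Add(-43, Mul(-1, x)), -1), Add(10, Mul(6, x))))) = Add(-18, Mul(-1, Pow(Add(-43, Mul(-1, x)), -1), Add(10, Mul(6, x)))))
Pow(Add(12508, Function('h')(-196, -10)), Rational(1, 2)) = Pow(Add(12508, Mul(4, Pow(Add(43, -196), -1), Add(-191, Mul(-3, -196)))), Rational(1, 2)) = Pow(Add(12508, Mul(4, Pow(-153, -1), Add(-191, 588))), Rational(1, 2)) = Pow(Add(12508, Mul(4, Rational(-1, 153), 397)), Rational(1, 2)) = Pow(Add(12508, Rational(-1588, 153)), Rational(1, 2)) = Pow(Rational(1912136, 153), Rational(1, 2)) = Mul(Rational(2, 51), Pow(8126578, Rational(1, 2)))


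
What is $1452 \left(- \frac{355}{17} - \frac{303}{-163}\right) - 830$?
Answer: $- \frac{78840658}{2771} \approx -28452.0$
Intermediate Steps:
$1452 \left(- \frac{355}{17} - \frac{303}{-163}\right) - 830 = 1452 \left(\left(-355\right) \frac{1}{17} - - \frac{303}{163}\right) - 830 = 1452 \left(- \frac{355}{17} + \frac{303}{163}\right) - 830 = 1452 \left(- \frac{52714}{2771}\right) - 830 = - \frac{76540728}{2771} - 830 = - \frac{78840658}{2771}$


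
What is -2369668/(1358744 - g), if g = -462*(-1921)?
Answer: -1184834/235621 ≈ -5.0286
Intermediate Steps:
g = 887502
-2369668/(1358744 - g) = -2369668/(1358744 - 1*887502) = -2369668/(1358744 - 887502) = -2369668/471242 = -2369668*1/471242 = -1184834/235621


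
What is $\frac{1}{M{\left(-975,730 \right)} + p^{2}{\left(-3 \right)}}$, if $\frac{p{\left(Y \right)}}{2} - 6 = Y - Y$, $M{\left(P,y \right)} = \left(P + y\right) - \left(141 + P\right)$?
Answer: $\frac{1}{733} \approx 0.0013643$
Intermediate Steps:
$M{\left(P,y \right)} = -141 + y$
$p{\left(Y \right)} = 12$ ($p{\left(Y \right)} = 12 + 2 \left(Y - Y\right) = 12 + 2 \cdot 0 = 12 + 0 = 12$)
$\frac{1}{M{\left(-975,730 \right)} + p^{2}{\left(-3 \right)}} = \frac{1}{\left(-141 + 730\right) + 12^{2}} = \frac{1}{589 + 144} = \frac{1}{733}$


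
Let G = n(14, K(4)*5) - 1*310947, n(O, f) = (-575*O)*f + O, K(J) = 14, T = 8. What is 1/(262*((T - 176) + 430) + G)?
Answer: -1/805789 ≈ -1.2410e-6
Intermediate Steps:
n(O, f) = O - 575*O*f (n(O, f) = -575*O*f + O = O - 575*O*f)
G = -874433 (G = 14*(1 - 8050*5) - 1*310947 = 14*(1 - 575*70) - 310947 = 14*(1 - 40250) - 310947 = 14*(-40249) - 310947 = -563486 - 310947 = -874433)
1/(262*((T - 176) + 430) + G) = 1/(262*((8 - 176) + 430) - 874433) = 1/(262*(-168 + 430) - 874433) = 1/(262*262 - 874433) = 1/(68644 - 874433) = 1/(-805789) = -1/805789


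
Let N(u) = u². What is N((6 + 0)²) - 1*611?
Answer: 685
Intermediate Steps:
N((6 + 0)²) - 1*611 = ((6 + 0)²)² - 1*611 = (6²)² - 611 = 36² - 611 = 1296 - 611 = 685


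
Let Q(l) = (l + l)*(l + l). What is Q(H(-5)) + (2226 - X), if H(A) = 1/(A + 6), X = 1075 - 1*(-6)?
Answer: 1149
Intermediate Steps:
X = 1081 (X = 1075 + 6 = 1081)
H(A) = 1/(6 + A)
Q(l) = 4*l² (Q(l) = (2*l)*(2*l) = 4*l²)
Q(H(-5)) + (2226 - X) = 4*(1/(6 - 5))² + (2226 - 1*1081) = 4*(1/1)² + (2226 - 1081) = 4*1² + 1145 = 4*1 + 1145 = 4 + 1145 = 1149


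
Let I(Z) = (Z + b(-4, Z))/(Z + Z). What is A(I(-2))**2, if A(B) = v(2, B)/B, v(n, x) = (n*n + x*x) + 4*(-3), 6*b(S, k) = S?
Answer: 1156/9 ≈ 128.44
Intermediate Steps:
b(S, k) = S/6
I(Z) = (-2/3 + Z)/(2*Z) (I(Z) = (Z + (1/6)*(-4))/(Z + Z) = (Z - 2/3)/((2*Z)) = (-2/3 + Z)*(1/(2*Z)) = (-2/3 + Z)/(2*Z))
v(n, x) = -12 + n**2 + x**2 (v(n, x) = (n**2 + x**2) - 12 = -12 + n**2 + x**2)
A(B) = (-8 + B**2)/B (A(B) = (-12 + 2**2 + B**2)/B = (-12 + 4 + B**2)/B = (-8 + B**2)/B)
A(I(-2))**2 = ((1/6)*(-2 + 3*(-2))/(-2) - 8*(-12/(-2 + 3*(-2))))**2 = ((1/6)*(-1/2)*(-2 - 6) - 8*(-12/(-2 - 6)))**2 = ((1/6)*(-1/2)*(-8) - 8/((1/6)*(-1/2)*(-8)))**2 = (2/3 - 8/2/3)**2 = (2/3 - 8*3/2)**2 = (2/3 - 12)**2 = (-34/3)**2 = 1156/9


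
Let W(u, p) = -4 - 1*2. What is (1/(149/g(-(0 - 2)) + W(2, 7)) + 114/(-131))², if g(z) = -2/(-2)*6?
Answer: 146313216/219128809 ≈ 0.66770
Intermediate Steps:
W(u, p) = -6 (W(u, p) = -4 - 2 = -6)
g(z) = 6 (g(z) = -2*(-½)*6 = 1*6 = 6)
(1/(149/g(-(0 - 2)) + W(2, 7)) + 114/(-131))² = (1/(149/6 - 6) + 114/(-131))² = (1/(149*(⅙) - 6) + 114*(-1/131))² = (1/(149/6 - 6) - 114/131)² = (1/(113/6) - 114/131)² = (6/113 - 114/131)² = (-12096/14803)² = 146313216/219128809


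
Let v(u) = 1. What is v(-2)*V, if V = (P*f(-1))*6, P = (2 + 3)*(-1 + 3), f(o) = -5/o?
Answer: 300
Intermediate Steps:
P = 10 (P = 5*2 = 10)
V = 300 (V = (10*(-5/(-1)))*6 = (10*(-5*(-1)))*6 = (10*5)*6 = 50*6 = 300)
v(-2)*V = 1*300 = 300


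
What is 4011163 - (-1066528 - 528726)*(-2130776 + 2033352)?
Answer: -155412014533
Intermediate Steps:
4011163 - (-1066528 - 528726)*(-2130776 + 2033352) = 4011163 - (-1595254)*(-97424) = 4011163 - 1*155416025696 = 4011163 - 155416025696 = -155412014533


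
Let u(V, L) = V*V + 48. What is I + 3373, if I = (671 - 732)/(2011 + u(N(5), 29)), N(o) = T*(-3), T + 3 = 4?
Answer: 6975303/2068 ≈ 3373.0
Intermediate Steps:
T = 1 (T = -3 + 4 = 1)
N(o) = -3 (N(o) = 1*(-3) = -3)
u(V, L) = 48 + V² (u(V, L) = V² + 48 = 48 + V²)
I = -61/2068 (I = (671 - 732)/(2011 + (48 + (-3)²)) = -61/(2011 + (48 + 9)) = -61/(2011 + 57) = -61/2068 ≈ -0.029497)
I + 3373 = -61/2068 + 3373 = 6975303/2068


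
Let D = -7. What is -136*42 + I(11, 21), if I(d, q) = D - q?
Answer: -5740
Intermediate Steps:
I(d, q) = -7 - q
-136*42 + I(11, 21) = -136*42 + (-7 - 1*21) = -5712 + (-7 - 21) = -5712 - 28 = -5740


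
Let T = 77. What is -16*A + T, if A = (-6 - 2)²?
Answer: -947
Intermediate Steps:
A = 64 (A = (-8)² = 64)
-16*A + T = -16*64 + 77 = -1024 + 77 = -947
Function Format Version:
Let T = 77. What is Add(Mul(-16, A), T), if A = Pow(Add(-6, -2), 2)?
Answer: -947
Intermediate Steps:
A = 64 (A = Pow(-8, 2) = 64)
Add(Mul(-16, A), T) = Add(Mul(-16, 64), 77) = Add(-1024, 77) = -947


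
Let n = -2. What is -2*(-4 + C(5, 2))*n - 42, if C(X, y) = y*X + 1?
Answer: -14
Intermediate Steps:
C(X, y) = 1 + X*y (C(X, y) = X*y + 1 = 1 + X*y)
-2*(-4 + C(5, 2))*n - 42 = -2*(-4 + (1 + 5*2))*(-2) - 42 = -2*(-4 + (1 + 10))*(-2) - 42 = -2*(-4 + 11)*(-2) - 42 = -14*(-2) - 42 = -2*(-14) - 42 = 28 - 42 = -14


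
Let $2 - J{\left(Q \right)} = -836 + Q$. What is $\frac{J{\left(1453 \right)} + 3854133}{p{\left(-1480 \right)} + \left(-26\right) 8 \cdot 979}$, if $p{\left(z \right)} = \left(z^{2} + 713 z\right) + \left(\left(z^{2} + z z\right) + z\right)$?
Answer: $\frac{1926759}{2655424} \approx 0.72559$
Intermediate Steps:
$J{\left(Q \right)} = 838 - Q$ ($J{\left(Q \right)} = 2 - \left(-836 + Q\right) = 838 - Q$)
$p{\left(z \right)} = 3 z^{2} + 714 z$ ($p{\left(z \right)} = \left(z^{2} + 713 z\right) + \left(\left(z^{2} + z^{2}\right) + z\right) = \left(z^{2} + 713 z\right) + \left(2 z^{2} + z\right) = \left(z^{2} + 713 z\right) + \left(z + 2 z^{2}\right) = 3 z^{2} + 714 z$)
$\frac{J{\left(1453 \right)} + 3854133}{p{\left(-1480 \right)} + \left(-26\right) 8 \cdot 979} = \frac{\left(838 - 1453\right) + 3854133}{3 \left(-1480\right) \left(238 - 1480\right) + \left(-26\right) 8 \cdot 979} = \frac{\left(838 - 1453\right) + 3854133}{3 \left(-1480\right) \left(-1242\right) - 203632} = \frac{-615 + 3854133}{5514480 - 203632} = \frac{3853518}{5310848} = 3853518 \cdot \frac{1}{5310848} = \frac{1926759}{2655424}$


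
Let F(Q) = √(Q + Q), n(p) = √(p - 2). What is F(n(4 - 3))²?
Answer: 2*I ≈ 2.0*I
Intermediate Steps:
n(p) = √(-2 + p)
F(Q) = √2*√Q (F(Q) = √(2*Q) = √2*√Q)
F(n(4 - 3))² = (√2*√(√(-2 + (4 - 3))))² = (√2*√(√(-2 + 1)))² = (√2*√(√(-1)))² = (√2*√I)² = 2*I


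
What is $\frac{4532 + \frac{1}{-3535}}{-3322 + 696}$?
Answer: $- \frac{16020619}{9282910} \approx -1.7258$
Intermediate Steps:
$\frac{4532 + \frac{1}{-3535}}{-3322 + 696} = \frac{4532 - \frac{1}{3535}}{-2626} = \frac{16020619}{3535} \left(- \frac{1}{2626}\right) = - \frac{16020619}{9282910}$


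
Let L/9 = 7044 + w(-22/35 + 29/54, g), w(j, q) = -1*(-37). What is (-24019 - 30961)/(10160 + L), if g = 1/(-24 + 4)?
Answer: -54980/73889 ≈ -0.74409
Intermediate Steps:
g = -1/20 (g = 1/(-20) = -1/20 ≈ -0.050000)
w(j, q) = 37
L = 63729 (L = 9*(7044 + 37) = 9*7081 = 63729)
(-24019 - 30961)/(10160 + L) = (-24019 - 30961)/(10160 + 63729) = -54980/73889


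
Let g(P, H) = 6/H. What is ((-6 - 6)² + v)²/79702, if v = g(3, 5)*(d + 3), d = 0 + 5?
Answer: 294912/996275 ≈ 0.29601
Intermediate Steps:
d = 5
v = 48/5 (v = (6/5)*(5 + 3) = (6*(⅕))*8 = (6/5)*8 = 48/5 ≈ 9.6000)
((-6 - 6)² + v)²/79702 = ((-6 - 6)² + 48/5)²/79702 = ((-12)² + 48/5)²*(1/79702) = (144 + 48/5)²*(1/79702) = (768/5)²*(1/79702) = (589824/25)*(1/79702) = 294912/996275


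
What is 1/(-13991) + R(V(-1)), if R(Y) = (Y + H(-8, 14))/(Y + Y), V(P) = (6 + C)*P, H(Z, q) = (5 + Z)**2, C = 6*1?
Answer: 13983/111928 ≈ 0.12493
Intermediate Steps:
C = 6
V(P) = 12*P (V(P) = (6 + 6)*P = 12*P)
R(Y) = (9 + Y)/(2*Y) (R(Y) = (Y + (5 - 8)**2)/(Y + Y) = (Y + (-3)**2)/((2*Y)) = (Y + 9)*(1/(2*Y)) = (9 + Y)*(1/(2*Y)) = (9 + Y)/(2*Y))
1/(-13991) + R(V(-1)) = 1/(-13991) + (9 + 12*(-1))/(2*((12*(-1)))) = -1/13991 + (1/2)*(9 - 12)/(-12) = -1/13991 + (1/2)*(-1/12)*(-3) = -1/13991 + 1/8 = 13983/111928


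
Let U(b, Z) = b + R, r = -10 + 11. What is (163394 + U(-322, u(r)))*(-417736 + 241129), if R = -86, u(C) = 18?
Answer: -28784468502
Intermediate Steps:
r = 1
U(b, Z) = -86 + b (U(b, Z) = b - 86 = -86 + b)
(163394 + U(-322, u(r)))*(-417736 + 241129) = (163394 + (-86 - 322))*(-417736 + 241129) = (163394 - 408)*(-176607) = 162986*(-176607) = -28784468502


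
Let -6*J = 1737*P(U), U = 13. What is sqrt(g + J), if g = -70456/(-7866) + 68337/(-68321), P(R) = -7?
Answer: 7*sqrt(1332374140481652598)/179137662 ≈ 45.105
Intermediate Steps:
J = 4053/2 (J = -579*(-7)/2 = -1/6*(-12159) = 4053/2 ≈ 2026.5)
g = 2138042767/268706493 (g = -70456*(-1/7866) + 68337*(-1/68321) = 35228/3933 - 68337/68321 = 2138042767/268706493 ≈ 7.9568)
sqrt(g + J) = sqrt(2138042767/268706493 + 4053/2) = sqrt(1093343501663/537412986) = 7*sqrt(1332374140481652598)/179137662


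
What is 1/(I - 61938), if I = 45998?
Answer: -1/15940 ≈ -6.2735e-5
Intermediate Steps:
1/(I - 61938) = 1/(45998 - 61938) = 1/(-15940) = -1/15940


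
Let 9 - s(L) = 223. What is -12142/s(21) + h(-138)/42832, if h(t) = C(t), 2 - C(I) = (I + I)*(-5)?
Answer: 129942813/2291512 ≈ 56.706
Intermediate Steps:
s(L) = -214 (s(L) = 9 - 1*223 = 9 - 223 = -214)
C(I) = 2 + 10*I (C(I) = 2 - (I + I)*(-5) = 2 - 2*I*(-5) = 2 - (-10)*I = 2 + 10*I)
h(t) = 2 + 10*t
-12142/s(21) + h(-138)/42832 = -12142/(-214) + (2 + 10*(-138))/42832 = -12142*(-1/214) + (2 - 1380)*(1/42832) = 6071/107 - 1378*1/42832 = 6071/107 - 689/21416 = 129942813/2291512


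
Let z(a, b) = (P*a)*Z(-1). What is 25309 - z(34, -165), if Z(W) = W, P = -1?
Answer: 25275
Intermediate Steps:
z(a, b) = a (z(a, b) = -a*(-1) = a)
25309 - z(34, -165) = 25309 - 1*34 = 25309 - 34 = 25275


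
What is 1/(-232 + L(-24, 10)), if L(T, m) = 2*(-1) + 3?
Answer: -1/231 ≈ -0.0043290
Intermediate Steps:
L(T, m) = 1 (L(T, m) = -2 + 3 = 1)
1/(-232 + L(-24, 10)) = 1/(-232 + 1) = 1/(-231) = -1/231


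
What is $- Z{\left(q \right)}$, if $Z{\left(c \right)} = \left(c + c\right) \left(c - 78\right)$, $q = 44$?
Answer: $2992$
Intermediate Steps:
$Z{\left(c \right)} = 2 c \left(-78 + c\right)$
$- Z{\left(q \right)} = - 2 \cdot 44 \left(-78 + 44\right) = - 2 \cdot 44 \left(-34\right) = \left(-1\right) \left(-2992\right) = 2992$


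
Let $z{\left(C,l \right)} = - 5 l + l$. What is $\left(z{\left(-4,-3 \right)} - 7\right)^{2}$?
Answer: $25$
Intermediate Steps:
$z{\left(C,l \right)} = - 4 l$
$\left(z{\left(-4,-3 \right)} - 7\right)^{2} = \left(\left(-4\right) \left(-3\right) - 7\right)^{2} = \left(12 - 7\right)^{2} = 5^{2} = 25$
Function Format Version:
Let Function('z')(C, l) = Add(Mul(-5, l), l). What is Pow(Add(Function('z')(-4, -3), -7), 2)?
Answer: 25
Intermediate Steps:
Function('z')(C, l) = Mul(-4, l)
Pow(Add(Function('z')(-4, -3), -7), 2) = Pow(Add(Mul(-4, -3), -7), 2) = Pow(Add(12, -7), 2) = Pow(5, 2) = 25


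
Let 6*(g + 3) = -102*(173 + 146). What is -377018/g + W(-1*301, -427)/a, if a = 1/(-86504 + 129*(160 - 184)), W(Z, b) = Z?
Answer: 73168713309/2713 ≈ 2.6970e+7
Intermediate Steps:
g = -5426 (g = -3 + (-102*(173 + 146))/6 = -3 + (-102*319)/6 = -3 + (1/6)*(-32538) = -3 - 5423 = -5426)
a = -1/89600 (a = 1/(-86504 + 129*(-24)) = 1/(-86504 - 3096) = 1/(-89600) = -1/89600 ≈ -1.1161e-5)
-377018/g + W(-1*301, -427)/a = -377018/(-5426) + (-1*301)/(-1/89600) = -377018*(-1/5426) - 301*(-89600) = 188509/2713 + 26969600 = 73168713309/2713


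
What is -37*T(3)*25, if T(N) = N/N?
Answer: -925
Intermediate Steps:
T(N) = 1
-37*T(3)*25 = -37*1*25 = -37*25 = -1*925 = -925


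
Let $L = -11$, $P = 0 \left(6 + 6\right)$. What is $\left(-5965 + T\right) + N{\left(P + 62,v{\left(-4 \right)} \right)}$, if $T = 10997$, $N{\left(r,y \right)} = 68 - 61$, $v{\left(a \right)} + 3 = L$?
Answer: $5039$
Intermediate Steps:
$P = 0$ ($P = 0 \cdot 12 = 0$)
$v{\left(a \right)} = -14$ ($v{\left(a \right)} = -3 - 11 = -14$)
$N{\left(r,y \right)} = 7$
$\left(-5965 + T\right) + N{\left(P + 62,v{\left(-4 \right)} \right)} = \left(-5965 + 10997\right) + 7 = 5032 + 7 = 5039$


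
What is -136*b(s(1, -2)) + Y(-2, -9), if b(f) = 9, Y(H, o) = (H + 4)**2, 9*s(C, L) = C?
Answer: -1220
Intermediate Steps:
s(C, L) = C/9
Y(H, o) = (4 + H)**2
-136*b(s(1, -2)) + Y(-2, -9) = -136*9 + (4 - 2)**2 = -1224 + 2**2 = -1224 + 4 = -1220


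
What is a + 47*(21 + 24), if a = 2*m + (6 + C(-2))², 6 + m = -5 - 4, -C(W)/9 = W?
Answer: 2661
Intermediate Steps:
C(W) = -9*W
m = -15 (m = -6 + (-5 - 4) = -6 - 9 = -15)
a = 546 (a = 2*(-15) + (6 - 9*(-2))² = -30 + (6 + 18)² = -30 + 24² = -30 + 576 = 546)
a + 47*(21 + 24) = 546 + 47*(21 + 24) = 546 + 47*45 = 546 + 2115 = 2661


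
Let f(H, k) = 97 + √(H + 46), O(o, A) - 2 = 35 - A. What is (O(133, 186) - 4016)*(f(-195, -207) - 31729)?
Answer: 131747280 - 4165*I*√149 ≈ 1.3175e+8 - 50840.0*I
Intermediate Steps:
O(o, A) = 37 - A (O(o, A) = 2 + (35 - A) = 37 - A)
f(H, k) = 97 + √(46 + H)
(O(133, 186) - 4016)*(f(-195, -207) - 31729) = ((37 - 1*186) - 4016)*((97 + √(46 - 195)) - 31729) = ((37 - 186) - 4016)*((97 + √(-149)) - 31729) = (-149 - 4016)*((97 + I*√149) - 31729) = -4165*(-31632 + I*√149) = 131747280 - 4165*I*√149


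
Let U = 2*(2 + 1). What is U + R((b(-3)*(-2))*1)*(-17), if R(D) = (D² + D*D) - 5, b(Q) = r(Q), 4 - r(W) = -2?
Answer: -4805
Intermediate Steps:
r(W) = 6 (r(W) = 4 - 1*(-2) = 4 + 2 = 6)
U = 6 (U = 2*3 = 6)
b(Q) = 6
R(D) = -5 + 2*D² (R(D) = (D² + D²) - 5 = 2*D² - 5 = -5 + 2*D²)
U + R((b(-3)*(-2))*1)*(-17) = 6 + (-5 + 2*((6*(-2))*1)²)*(-17) = 6 + (-5 + 2*(-12*1)²)*(-17) = 6 + (-5 + 2*(-12)²)*(-17) = 6 + (-5 + 2*144)*(-17) = 6 + (-5 + 288)*(-17) = 6 + 283*(-17) = 6 - 4811 = -4805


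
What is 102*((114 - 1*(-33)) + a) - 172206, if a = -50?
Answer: -162312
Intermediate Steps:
102*((114 - 1*(-33)) + a) - 172206 = 102*((114 - 1*(-33)) - 50) - 172206 = 102*((114 + 33) - 50) - 172206 = 102*(147 - 50) - 172206 = 102*97 - 172206 = 9894 - 172206 = -162312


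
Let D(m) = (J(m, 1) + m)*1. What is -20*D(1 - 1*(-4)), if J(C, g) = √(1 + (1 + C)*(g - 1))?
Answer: -120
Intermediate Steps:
J(C, g) = √(1 + (1 + C)*(-1 + g))
D(m) = 1 + m (D(m) = (√(1 - m + m*1) + m)*1 = (√(1 - m + m) + m)*1 = (√1 + m)*1 = (1 + m)*1 = 1 + m)
-20*D(1 - 1*(-4)) = -20*(1 + (1 - 1*(-4))) = -20*(1 + (1 + 4)) = -20*(1 + 5) = -20*6 = -120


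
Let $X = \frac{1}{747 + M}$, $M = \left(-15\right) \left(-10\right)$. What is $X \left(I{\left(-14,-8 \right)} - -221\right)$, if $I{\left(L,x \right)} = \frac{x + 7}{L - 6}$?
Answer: $\frac{4421}{17940} \approx 0.24643$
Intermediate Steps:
$I{\left(L,x \right)} = \frac{7 + x}{-6 + L}$
$M = 150$
$X = \frac{1}{897}$ ($X = \frac{1}{747 + 150} = \frac{1}{897} \approx 0.0011148$)
$X \left(I{\left(-14,-8 \right)} - -221\right) = \frac{\frac{7 - 8}{-6 - 14} - -221}{897} = \frac{\frac{1}{-20} \left(-1\right) + 221}{897} = \frac{\left(- \frac{1}{20}\right) \left(-1\right) + 221}{897} = \frac{\frac{1}{20} + 221}{897} = \frac{1}{897} \cdot \frac{4421}{20} = \frac{4421}{17940}$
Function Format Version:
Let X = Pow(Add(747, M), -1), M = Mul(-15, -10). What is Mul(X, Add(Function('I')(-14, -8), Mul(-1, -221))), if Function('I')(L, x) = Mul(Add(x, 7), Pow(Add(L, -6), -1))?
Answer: Rational(4421, 17940) ≈ 0.24643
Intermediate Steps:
Function('I')(L, x) = Mul(Pow(Add(-6, L), -1), Add(7, x)) (Function('I')(L, x) = Mul(Add(7, x), Pow(Add(-6, L), -1)) = Mul(Pow(Add(-6, L), -1), Add(7, x)))
M = 150
X = Rational(1, 897) (X = Pow(Add(747, 150), -1) = Pow(897, -1) = Rational(1, 897) ≈ 0.0011148)
Mul(X, Add(Function('I')(-14, -8), Mul(-1, -221))) = Mul(Rational(1, 897), Add(Mul(Pow(Add(-6, -14), -1), Add(7, -8)), Mul(-1, -221))) = Mul(Rational(1, 897), Add(Mul(Pow(-20, -1), -1), 221)) = Mul(Rational(1, 897), Add(Mul(Rational(-1, 20), -1), 221)) = Mul(Rational(1, 897), Add(Rational(1, 20), 221)) = Mul(Rational(1, 897), Rational(4421, 20)) = Rational(4421, 17940)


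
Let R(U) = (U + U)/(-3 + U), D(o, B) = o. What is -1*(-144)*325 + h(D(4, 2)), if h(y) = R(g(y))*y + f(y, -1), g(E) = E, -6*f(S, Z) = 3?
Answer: 93663/2 ≈ 46832.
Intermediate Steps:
f(S, Z) = -½ (f(S, Z) = -⅙*3 = -½)
R(U) = 2*U/(-3 + U) (R(U) = (2*U)/(-3 + U) = 2*U/(-3 + U))
h(y) = -½ + 2*y²/(-3 + y) (h(y) = (2*y/(-3 + y))*y - ½ = 2*y²/(-3 + y) - ½ = -½ + 2*y²/(-3 + y))
-1*(-144)*325 + h(D(4, 2)) = -1*(-144)*325 + (3 - 1*4 + 4*4²)/(2*(-3 + 4)) = 144*325 + (½)*(3 - 4 + 4*16)/1 = 46800 + (½)*1*(3 - 4 + 64) = 46800 + (½)*1*63 = 46800 + 63/2 = 93663/2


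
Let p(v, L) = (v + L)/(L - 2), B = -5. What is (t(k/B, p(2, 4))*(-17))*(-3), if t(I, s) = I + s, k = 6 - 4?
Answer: 663/5 ≈ 132.60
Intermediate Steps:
p(v, L) = (L + v)/(-2 + L)
k = 2
(t(k/B, p(2, 4))*(-17))*(-3) = ((2/(-5) + (4 + 2)/(-2 + 4))*(-17))*(-3) = ((2*(-1/5) + 6/2)*(-17))*(-3) = ((-2/5 + (1/2)*6)*(-17))*(-3) = ((-2/5 + 3)*(-17))*(-3) = ((13/5)*(-17))*(-3) = -221/5*(-3) = 663/5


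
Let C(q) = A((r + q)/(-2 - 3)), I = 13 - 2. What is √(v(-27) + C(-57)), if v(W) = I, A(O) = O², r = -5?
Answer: √4119/5 ≈ 12.836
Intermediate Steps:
I = 11
C(q) = (1 - q/5)² (C(q) = ((-5 + q)/(-2 - 3))² = ((-5 + q)/(-5))² = ((-5 + q)*(-⅕))² = (1 - q/5)²)
v(W) = 11
√(v(-27) + C(-57)) = √(11 + (-5 - 57)²/25) = √(11 + (1/25)*(-62)²) = √(11 + (1/25)*3844) = √(11 + 3844/25) = √(4119/25) = √4119/5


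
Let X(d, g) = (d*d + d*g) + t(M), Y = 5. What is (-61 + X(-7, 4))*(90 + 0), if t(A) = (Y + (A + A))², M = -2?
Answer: -3510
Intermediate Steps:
t(A) = (5 + 2*A)² (t(A) = (5 + (A + A))² = (5 + 2*A)²)
X(d, g) = 1 + d² + d*g (X(d, g) = (d*d + d*g) + (5 + 2*(-2))² = (d² + d*g) + (5 - 4)² = (d² + d*g) + 1² = (d² + d*g) + 1 = 1 + d² + d*g)
(-61 + X(-7, 4))*(90 + 0) = (-61 + (1 + (-7)² - 7*4))*(90 + 0) = (-61 + (1 + 49 - 28))*90 = (-61 + 22)*90 = -39*90 = -3510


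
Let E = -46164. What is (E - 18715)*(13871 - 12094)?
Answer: -115289983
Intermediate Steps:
(E - 18715)*(13871 - 12094) = (-46164 - 18715)*(13871 - 12094) = -64879*1777 = -115289983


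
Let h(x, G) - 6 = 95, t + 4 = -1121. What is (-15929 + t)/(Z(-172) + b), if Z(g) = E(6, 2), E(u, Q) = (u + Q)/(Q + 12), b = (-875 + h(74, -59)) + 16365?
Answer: -119378/109141 ≈ -1.0938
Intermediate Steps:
t = -1125 (t = -4 - 1121 = -1125)
h(x, G) = 101 (h(x, G) = 6 + 95 = 101)
b = 15591 (b = (-875 + 101) + 16365 = -774 + 16365 = 15591)
E(u, Q) = (Q + u)/(12 + Q)
Z(g) = 4/7 (Z(g) = (2 + 6)/(12 + 2) = 8/14 = (1/14)*8 = 4/7)
(-15929 + t)/(Z(-172) + b) = (-15929 - 1125)/(4/7 + 15591) = -17054/109141/7 = -17054*7/109141 = -119378/109141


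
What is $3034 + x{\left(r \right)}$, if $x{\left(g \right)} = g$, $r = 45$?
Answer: $3079$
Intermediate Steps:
$3034 + x{\left(r \right)} = 3034 + 45 = 3079$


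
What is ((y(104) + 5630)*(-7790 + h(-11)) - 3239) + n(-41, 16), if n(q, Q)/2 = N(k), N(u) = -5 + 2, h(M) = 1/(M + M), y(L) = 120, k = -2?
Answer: -492756070/11 ≈ -4.4796e+7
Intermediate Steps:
h(M) = 1/(2*M)
N(u) = -3
n(q, Q) = -6 (n(q, Q) = 2*(-3) = -6)
((y(104) + 5630)*(-7790 + h(-11)) - 3239) + n(-41, 16) = ((120 + 5630)*(-7790 + (½)/(-11)) - 3239) - 6 = (5750*(-7790 + (½)*(-1/11)) - 3239) - 6 = (5750*(-7790 - 1/22) - 3239) - 6 = (5750*(-171381/22) - 3239) - 6 = (-492720375/11 - 3239) - 6 = -492756004/11 - 6 = -492756070/11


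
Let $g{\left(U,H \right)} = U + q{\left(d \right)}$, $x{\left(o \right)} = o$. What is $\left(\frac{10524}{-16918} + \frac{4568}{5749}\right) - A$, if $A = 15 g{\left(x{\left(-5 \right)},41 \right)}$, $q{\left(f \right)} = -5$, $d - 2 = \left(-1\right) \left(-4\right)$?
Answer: $\frac{7303008124}{48630791} \approx 150.17$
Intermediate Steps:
$d = 6$ ($d = 2 - -4 = 2 + 4 = 6$)
$g{\left(U,H \right)} = -5 + U$ ($g{\left(U,H \right)} = U - 5 = -5 + U$)
$A = -150$ ($A = 15 \left(-5 - 5\right) = 15 \left(-10\right) = -150$)
$\left(\frac{10524}{-16918} + \frac{4568}{5749}\right) - A = \left(\frac{10524}{-16918} + \frac{4568}{5749}\right) - -150 = \left(10524 \left(- \frac{1}{16918}\right) + 4568 \cdot \frac{1}{5749}\right) + 150 = \left(- \frac{5262}{8459} + \frac{4568}{5749}\right) + 150 = \frac{8389474}{48630791} + 150 = \frac{7303008124}{48630791}$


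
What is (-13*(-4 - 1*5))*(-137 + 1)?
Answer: -15912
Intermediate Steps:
(-13*(-4 - 1*5))*(-137 + 1) = -13*(-4 - 5)*(-136) = -13*(-9)*(-136) = 117*(-136) = -15912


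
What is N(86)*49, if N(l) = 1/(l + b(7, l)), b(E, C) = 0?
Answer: 49/86 ≈ 0.56977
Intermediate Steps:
N(l) = 1/l (N(l) = 1/(l + 0) = 1/l)
N(86)*49 = 49/86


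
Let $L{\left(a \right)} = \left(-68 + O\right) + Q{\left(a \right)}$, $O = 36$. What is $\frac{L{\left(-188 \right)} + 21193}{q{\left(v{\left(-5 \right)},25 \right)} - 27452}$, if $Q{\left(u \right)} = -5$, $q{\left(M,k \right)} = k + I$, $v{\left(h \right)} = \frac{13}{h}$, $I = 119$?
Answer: $- \frac{5289}{6827} \approx -0.77472$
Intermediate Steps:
$q{\left(M,k \right)} = 119 + k$ ($q{\left(M,k \right)} = k + 119 = 119 + k$)
$L{\left(a \right)} = -37$ ($L{\left(a \right)} = \left(-68 + 36\right) - 5 = -32 - 5 = -37$)
$\frac{L{\left(-188 \right)} + 21193}{q{\left(v{\left(-5 \right)},25 \right)} - 27452} = \frac{-37 + 21193}{\left(119 + 25\right) - 27452} = \frac{21156}{144 - 27452} = \frac{21156}{-27308} = 21156 \left(- \frac{1}{27308}\right) = - \frac{5289}{6827}$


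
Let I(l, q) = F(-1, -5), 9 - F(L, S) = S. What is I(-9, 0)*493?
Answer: 6902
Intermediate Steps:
F(L, S) = 9 - S
I(l, q) = 14 (I(l, q) = 9 - 1*(-5) = 9 + 5 = 14)
I(-9, 0)*493 = 14*493 = 6902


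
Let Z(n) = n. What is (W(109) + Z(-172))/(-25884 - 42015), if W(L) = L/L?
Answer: 57/22633 ≈ 0.0025184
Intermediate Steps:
W(L) = 1
(W(109) + Z(-172))/(-25884 - 42015) = (1 - 172)/(-25884 - 42015) = -171/(-67899) = -171*(-1/67899) = 57/22633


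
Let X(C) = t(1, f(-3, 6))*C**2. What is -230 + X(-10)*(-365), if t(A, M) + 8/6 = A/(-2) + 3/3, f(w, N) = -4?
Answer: 90560/3 ≈ 30187.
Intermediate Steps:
t(A, M) = -1/3 - A/2 (t(A, M) = -4/3 + (A/(-2) + 3/3) = -4/3 + (A*(-1/2) + 3*(1/3)) = -4/3 + (-A/2 + 1) = -4/3 + (1 - A/2) = -1/3 - A/2)
X(C) = -5*C**2/6 (X(C) = (-1/3 - 1/2*1)*C**2 = (-1/3 - 1/2)*C**2 = -5*C**2/6)
-230 + X(-10)*(-365) = -230 - 5/6*(-10)**2*(-365) = -230 - 5/6*100*(-365) = -230 - 250/3*(-365) = -230 + 91250/3 = 90560/3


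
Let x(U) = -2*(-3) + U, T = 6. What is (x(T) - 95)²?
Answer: 6889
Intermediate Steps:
x(U) = 6 + U
(x(T) - 95)² = ((6 + 6) - 95)² = (12 - 95)² = (-83)² = 6889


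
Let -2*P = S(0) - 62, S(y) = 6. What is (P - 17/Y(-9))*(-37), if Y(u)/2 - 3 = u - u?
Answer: -5587/6 ≈ -931.17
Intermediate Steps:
Y(u) = 6 (Y(u) = 6 + 2*(u - u) = 6 + 2*0 = 6 + 0 = 6)
P = 28 (P = -(6 - 62)/2 = -1/2*(-56) = 28)
(P - 17/Y(-9))*(-37) = (28 - 17/6)*(-37) = (151/6)*(-37) = -5587/6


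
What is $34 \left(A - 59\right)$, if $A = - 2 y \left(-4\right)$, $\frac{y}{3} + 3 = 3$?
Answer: $-2006$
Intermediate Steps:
$y = 0$ ($y = -9 + 3 \cdot 3 = -9 + 9 = 0$)
$A = 0$ ($A = \left(-2\right) 0 \left(-4\right) = 0 \left(-4\right) = 0$)
$34 \left(A - 59\right) = 34 \left(0 - 59\right) = 34 \left(-59\right) = -2006$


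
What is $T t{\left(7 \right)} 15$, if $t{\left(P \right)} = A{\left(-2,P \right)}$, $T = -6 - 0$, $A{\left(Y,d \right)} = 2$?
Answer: $-180$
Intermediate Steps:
$T = -6$ ($T = -6 + 0 = -6$)
$t{\left(P \right)} = 2$
$T t{\left(7 \right)} 15 = \left(-6\right) 2 \cdot 15 = \left(-12\right) 15 = -180$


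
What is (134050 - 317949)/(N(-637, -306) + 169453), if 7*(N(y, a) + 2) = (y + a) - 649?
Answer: -1287293/1184565 ≈ -1.0867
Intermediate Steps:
N(y, a) = -663/7 + a/7 + y/7 (N(y, a) = -2 + ((y + a) - 649)/7 = -2 + ((a + y) - 649)/7 = -2 + (-649 + a + y)/7 = -2 + (-649/7 + a/7 + y/7) = -663/7 + a/7 + y/7)
(134050 - 317949)/(N(-637, -306) + 169453) = (134050 - 317949)/((-663/7 + (⅐)*(-306) + (⅐)*(-637)) + 169453) = -183899/((-663/7 - 306/7 - 91) + 169453) = -183899/(-1606/7 + 169453) = -183899/1184565/7 = -183899*7/1184565 = -1287293/1184565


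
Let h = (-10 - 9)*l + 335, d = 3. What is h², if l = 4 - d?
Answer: 99856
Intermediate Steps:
l = 1 (l = 4 - 1*3 = 4 - 3 = 1)
h = 316 (h = (-10 - 9)*1 + 335 = -19*1 + 335 = -19 + 335 = 316)
h² = 316² = 99856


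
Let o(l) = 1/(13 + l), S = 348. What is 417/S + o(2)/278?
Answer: 289873/241860 ≈ 1.1985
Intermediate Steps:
417/S + o(2)/278 = 417/348 + 1/((13 + 2)*278) = 417*(1/348) + (1/278)/15 = 139/116 + (1/15)*(1/278) = 139/116 + 1/4170 = 289873/241860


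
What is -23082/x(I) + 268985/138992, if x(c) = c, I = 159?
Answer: -1055148243/7366576 ≈ -143.23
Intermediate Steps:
-23082/x(I) + 268985/138992 = -23082/159 + 268985/138992 = -23082*1/159 + 268985*(1/138992) = -7694/53 + 268985/138992 = -1055148243/7366576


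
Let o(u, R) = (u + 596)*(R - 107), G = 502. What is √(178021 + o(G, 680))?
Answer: 5*√32287 ≈ 898.43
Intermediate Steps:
o(u, R) = (-107 + R)*(596 + u) (o(u, R) = (596 + u)*(-107 + R) = (-107 + R)*(596 + u))
√(178021 + o(G, 680)) = √(178021 + (-63772 - 107*502 + 596*680 + 680*502)) = √(178021 + (-63772 - 53714 + 405280 + 341360)) = √(178021 + 629154) = √807175 = 5*√32287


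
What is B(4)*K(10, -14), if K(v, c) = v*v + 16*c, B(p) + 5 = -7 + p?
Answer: 992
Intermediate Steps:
B(p) = -12 + p (B(p) = -5 + (-7 + p) = -12 + p)
K(v, c) = v**2 + 16*c
B(4)*K(10, -14) = (-12 + 4)*(10**2 + 16*(-14)) = -8*(100 - 224) = -8*(-124) = 992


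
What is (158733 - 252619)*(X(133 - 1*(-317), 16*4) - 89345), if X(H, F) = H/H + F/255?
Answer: 2138972441216/255 ≈ 8.3881e+9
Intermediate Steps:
X(H, F) = 1 + F/255 (X(H, F) = 1 + F*(1/255) = 1 + F/255)
(158733 - 252619)*(X(133 - 1*(-317), 16*4) - 89345) = (158733 - 252619)*((1 + (16*4)/255) - 89345) = -93886*((1 + (1/255)*64) - 89345) = -93886*((1 + 64/255) - 89345) = -93886*(319/255 - 89345) = -93886*(-22782656/255) = 2138972441216/255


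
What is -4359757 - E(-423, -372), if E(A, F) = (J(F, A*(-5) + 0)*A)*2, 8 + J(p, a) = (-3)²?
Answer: -4358911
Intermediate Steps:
J(p, a) = 1 (J(p, a) = -8 + (-3)² = -8 + 9 = 1)
E(A, F) = 2*A (E(A, F) = (1*A)*2 = A*2 = 2*A)
-4359757 - E(-423, -372) = -4359757 - 2*(-423) = -4359757 - 1*(-846) = -4359757 + 846 = -4358911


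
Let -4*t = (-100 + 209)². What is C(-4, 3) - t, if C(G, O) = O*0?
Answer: 11881/4 ≈ 2970.3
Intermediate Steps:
t = -11881/4 (t = -(-100 + 209)²/4 = -¼*109² = -¼*11881 = -11881/4 ≈ -2970.3)
C(G, O) = 0
C(-4, 3) - t = 0 - 1*(-11881/4) = 0 + 11881/4 = 11881/4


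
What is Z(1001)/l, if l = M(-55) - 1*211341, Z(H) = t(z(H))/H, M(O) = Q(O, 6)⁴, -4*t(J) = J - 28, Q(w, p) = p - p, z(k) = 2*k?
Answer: 47/20147842 ≈ 2.3328e-6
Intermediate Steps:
Q(w, p) = 0
t(J) = 7 - J/4 (t(J) = -(J - 28)/4 = -(-28 + J)/4 = 7 - J/4)
M(O) = 0 (M(O) = 0⁴ = 0)
Z(H) = (7 - H/2)/H
l = -211341 (l = 0 - 1*211341 = 0 - 211341 = -211341)
Z(1001)/l = ((½)*(14 - 1*1001)/1001)/(-211341) = ((½)*(1/1001)*(14 - 1001))*(-1/211341) = ((½)*(1/1001)*(-987))*(-1/211341) = -141/286*(-1/211341) = 47/20147842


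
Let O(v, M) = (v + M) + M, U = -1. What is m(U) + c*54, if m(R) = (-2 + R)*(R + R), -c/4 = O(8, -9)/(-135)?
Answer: -10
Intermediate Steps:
O(v, M) = v + 2*M (O(v, M) = (M + v) + M = v + 2*M)
c = -8/27 (c = -4*(8 + 2*(-9))/(-135) = -4*(8 - 18)*(-1)/135 = -(-40)*(-1)/135 = -4*2/27 = -8/27 ≈ -0.29630)
m(R) = 2*R*(-2 + R) (m(R) = (-2 + R)*(2*R) = 2*R*(-2 + R))
m(U) + c*54 = 2*(-1)*(-2 - 1) - 8/27*54 = 2*(-1)*(-3) - 16 = 6 - 16 = -10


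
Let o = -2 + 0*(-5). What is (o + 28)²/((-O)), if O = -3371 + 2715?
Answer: 169/164 ≈ 1.0305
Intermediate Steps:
o = -2 (o = -2 + 0 = -2)
O = -656
(o + 28)²/((-O)) = (-2 + 28)²/((-1*(-656))) = 26²/656 = 676*(1/656) = 169/164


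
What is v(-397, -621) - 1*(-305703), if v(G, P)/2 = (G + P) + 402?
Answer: 304471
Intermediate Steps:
v(G, P) = 804 + 2*G + 2*P (v(G, P) = 2*((G + P) + 402) = 2*(402 + G + P) = 804 + 2*G + 2*P)
v(-397, -621) - 1*(-305703) = (804 + 2*(-397) + 2*(-621)) - 1*(-305703) = (804 - 794 - 1242) + 305703 = -1232 + 305703 = 304471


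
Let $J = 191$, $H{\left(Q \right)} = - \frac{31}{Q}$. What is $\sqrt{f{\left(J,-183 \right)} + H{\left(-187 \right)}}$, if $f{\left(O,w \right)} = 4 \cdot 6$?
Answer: $\frac{\sqrt{845053}}{187} \approx 4.9159$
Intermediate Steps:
$f{\left(O,w \right)} = 24$
$\sqrt{f{\left(J,-183 \right)} + H{\left(-187 \right)}} = \sqrt{24 - \frac{31}{-187}} = \sqrt{24 - - \frac{31}{187}} = \sqrt{24 + \frac{31}{187}} = \sqrt{\frac{4519}{187}} = \frac{\sqrt{845053}}{187}$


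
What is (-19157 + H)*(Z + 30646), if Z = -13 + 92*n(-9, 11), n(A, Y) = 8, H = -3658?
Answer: -715683735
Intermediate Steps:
Z = 723 (Z = -13 + 92*8 = -13 + 736 = 723)
(-19157 + H)*(Z + 30646) = (-19157 - 3658)*(723 + 30646) = -22815*31369 = -715683735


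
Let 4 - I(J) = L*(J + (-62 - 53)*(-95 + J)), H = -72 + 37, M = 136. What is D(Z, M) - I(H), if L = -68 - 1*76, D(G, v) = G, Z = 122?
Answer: -2147642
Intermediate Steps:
H = -35
L = -144 (L = -68 - 76 = -144)
I(J) = 1573204 - 16416*J (I(J) = 4 - (-144)*(J + (-62 - 53)*(-95 + J)) = 4 - (-144)*(J - 115*(-95 + J)) = 4 - (-144)*(J + (10925 - 115*J)) = 4 - (-144)*(10925 - 114*J) = 4 - (-1573200 + 16416*J) = 4 + (1573200 - 16416*J) = 1573204 - 16416*J)
D(Z, M) - I(H) = 122 - (1573204 - 16416*(-35)) = 122 - (1573204 + 574560) = 122 - 1*2147764 = 122 - 2147764 = -2147642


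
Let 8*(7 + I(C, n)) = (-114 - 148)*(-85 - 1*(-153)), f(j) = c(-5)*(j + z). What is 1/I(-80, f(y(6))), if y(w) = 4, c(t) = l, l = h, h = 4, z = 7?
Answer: -1/2234 ≈ -0.00044763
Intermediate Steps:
l = 4
c(t) = 4
f(j) = 28 + 4*j (f(j) = 4*(j + 7) = 4*(7 + j) = 28 + 4*j)
I(C, n) = -2234 (I(C, n) = -7 + ((-114 - 148)*(-85 - 1*(-153)))/8 = -7 + (-262*(-85 + 153))/8 = -7 + (-262*68)/8 = -7 + (1/8)*(-17816) = -7 - 2227 = -2234)
1/I(-80, f(y(6))) = 1/(-2234) = -1/2234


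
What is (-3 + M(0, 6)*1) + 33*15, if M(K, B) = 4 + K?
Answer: 496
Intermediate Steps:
(-3 + M(0, 6)*1) + 33*15 = (-3 + (4 + 0)*1) + 33*15 = (-3 + 4*1) + 495 = (-3 + 4) + 495 = 1 + 495 = 496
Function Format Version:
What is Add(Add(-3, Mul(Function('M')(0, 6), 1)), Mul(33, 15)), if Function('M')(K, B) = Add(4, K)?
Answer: 496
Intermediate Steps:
Add(Add(-3, Mul(Function('M')(0, 6), 1)), Mul(33, 15)) = Add(Add(-3, Mul(Add(4, 0), 1)), Mul(33, 15)) = Add(Add(-3, Mul(4, 1)), 495) = Add(Add(-3, 4), 495) = Add(1, 495) = 496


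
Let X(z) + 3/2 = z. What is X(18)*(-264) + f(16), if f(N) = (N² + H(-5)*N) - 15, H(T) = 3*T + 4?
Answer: -4291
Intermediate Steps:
H(T) = 4 + 3*T
X(z) = -3/2 + z
f(N) = -15 + N² - 11*N (f(N) = (N² + (4 + 3*(-5))*N) - 15 = (N² + (4 - 15)*N) - 15 = (N² - 11*N) - 15 = -15 + N² - 11*N)
X(18)*(-264) + f(16) = (-3/2 + 18)*(-264) + (-15 + 16² - 11*16) = (33/2)*(-264) + (-15 + 256 - 176) = -4356 + 65 = -4291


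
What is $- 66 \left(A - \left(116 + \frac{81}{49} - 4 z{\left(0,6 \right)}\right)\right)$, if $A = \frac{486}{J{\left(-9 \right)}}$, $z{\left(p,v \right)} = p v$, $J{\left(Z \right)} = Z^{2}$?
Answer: $\frac{361086}{49} \approx 7369.1$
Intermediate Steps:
$A = 6$ ($A = \frac{486}{\left(-9\right)^{2}} = \frac{486}{81} = 486 \cdot \frac{1}{81} = 6$)
$- 66 \left(A - \left(116 + \frac{81}{49} - 4 z{\left(0,6 \right)}\right)\right) = - 66 \left(6 - \left(116 + \frac{81}{49} - 0 \cdot 6\right)\right) = - 66 \left(6 + \left(\left(\left(-81\right) \frac{1}{49} - 111\right) + \left(\left(-1 + 4 \cdot 0\right) - 4\right)\right)\right) = - 66 \left(6 + \left(\left(- \frac{81}{49} - 111\right) + \left(\left(-1 + 0\right) - 4\right)\right)\right) = - 66 \left(6 - \frac{5765}{49}\right) = \left(-66\right) \left(- \frac{5471}{49}\right) = \frac{361086}{49}$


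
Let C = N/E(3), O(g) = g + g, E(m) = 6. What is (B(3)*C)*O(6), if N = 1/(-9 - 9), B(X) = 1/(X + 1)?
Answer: -1/36 ≈ -0.027778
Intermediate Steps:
B(X) = 1/(1 + X)
N = -1/18 (N = 1/(-18) = -1/18 ≈ -0.055556)
O(g) = 2*g
C = -1/108 (C = -1/18/6 = -1/18*1/6 = -1/108 ≈ -0.0092593)
(B(3)*C)*O(6) = (-1/108/(1 + 3))*(2*6) = (-1/108/4)*12 = ((1/4)*(-1/108))*12 = -1/432*12 = -1/36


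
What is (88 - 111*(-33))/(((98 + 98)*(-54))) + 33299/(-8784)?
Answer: -5352575/1291248 ≈ -4.1453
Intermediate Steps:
(88 - 111*(-33))/(((98 + 98)*(-54))) + 33299/(-8784) = (88 + 3663)/((196*(-54))) + 33299*(-1/8784) = 3751/(-10584) - 33299/8784 = 3751*(-1/10584) - 33299/8784 = -3751/10584 - 33299/8784 = -5352575/1291248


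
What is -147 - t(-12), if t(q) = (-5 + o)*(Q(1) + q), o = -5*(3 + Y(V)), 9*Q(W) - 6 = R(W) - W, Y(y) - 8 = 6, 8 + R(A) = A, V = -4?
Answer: -1247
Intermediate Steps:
R(A) = -8 + A
Y(y) = 14 (Y(y) = 8 + 6 = 14)
Q(W) = -2/9 (Q(W) = 2/3 + ((-8 + W) - W)/9 = 2/3 + (1/9)*(-8) = 2/3 - 8/9 = -2/9)
o = -85 (o = -5*(3 + 14) = -5*17 = -85)
t(q) = 20 - 90*q (t(q) = (-5 - 85)*(-2/9 + q) = -90*(-2/9 + q) = 20 - 90*q)
-147 - t(-12) = -147 - (20 - 90*(-12)) = -147 - (20 + 1080) = -147 - 1*1100 = -147 - 1100 = -1247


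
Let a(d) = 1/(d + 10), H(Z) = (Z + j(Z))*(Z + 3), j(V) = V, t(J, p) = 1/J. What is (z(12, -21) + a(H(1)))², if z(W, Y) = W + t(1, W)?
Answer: 55225/324 ≈ 170.45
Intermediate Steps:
z(W, Y) = 1 + W (z(W, Y) = W + 1/1 = W + 1 = 1 + W)
H(Z) = 2*Z*(3 + Z) (H(Z) = (Z + Z)*(Z + 3) = (2*Z)*(3 + Z) = 2*Z*(3 + Z))
a(d) = 1/(10 + d)
(z(12, -21) + a(H(1)))² = ((1 + 12) + 1/(10 + 2*1*(3 + 1)))² = (13 + 1/(10 + 2*1*4))² = (13 + 1/(10 + 8))² = (13 + 1/18)² = (235/18)² = 55225/324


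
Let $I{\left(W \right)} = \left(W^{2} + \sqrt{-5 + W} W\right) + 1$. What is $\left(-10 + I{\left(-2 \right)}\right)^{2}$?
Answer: $-3 + 20 i \sqrt{7} \approx -3.0 + 52.915 i$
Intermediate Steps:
$I{\left(W \right)} = 1 + W^{2} + W \sqrt{-5 + W}$ ($I{\left(W \right)} = \left(W^{2} + W \sqrt{-5 + W}\right) + 1 = 1 + W^{2} + W \sqrt{-5 + W}$)
$\left(-10 + I{\left(-2 \right)}\right)^{2} = \left(-10 + \left(1 + \left(-2\right)^{2} - 2 \sqrt{-5 - 2}\right)\right)^{2} = \left(-10 + \left(1 + 4 - 2 \sqrt{-7}\right)\right)^{2} = \left(-10 + \left(1 + 4 - 2 i \sqrt{7}\right)\right)^{2} = \left(-10 + \left(5 - 2 i \sqrt{7}\right)\right)^{2} = \left(-5 - 2 i \sqrt{7}\right)^{2}$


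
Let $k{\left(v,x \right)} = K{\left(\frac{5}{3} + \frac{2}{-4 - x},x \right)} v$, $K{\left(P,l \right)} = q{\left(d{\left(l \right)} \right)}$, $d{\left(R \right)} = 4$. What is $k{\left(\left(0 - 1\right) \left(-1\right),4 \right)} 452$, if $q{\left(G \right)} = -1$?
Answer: $-452$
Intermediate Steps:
$K{\left(P,l \right)} = -1$
$k{\left(v,x \right)} = - v$
$k{\left(\left(0 - 1\right) \left(-1\right),4 \right)} 452 = - \left(0 - 1\right) \left(-1\right) 452 = - \left(-1\right) \left(-1\right) 452 = \left(-1\right) 1 \cdot 452 = \left(-1\right) 452 = -452$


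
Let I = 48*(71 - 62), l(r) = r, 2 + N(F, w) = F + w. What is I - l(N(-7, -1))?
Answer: 442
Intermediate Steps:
N(F, w) = -2 + F + w (N(F, w) = -2 + (F + w) = -2 + F + w)
I = 432 (I = 48*9 = 432)
I - l(N(-7, -1)) = 432 - (-2 - 7 - 1) = 432 - 1*(-10) = 432 + 10 = 442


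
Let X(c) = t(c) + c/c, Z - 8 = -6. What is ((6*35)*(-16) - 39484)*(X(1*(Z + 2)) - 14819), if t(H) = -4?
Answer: 635033768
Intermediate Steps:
Z = 2 (Z = 8 - 6 = 2)
X(c) = -3 (X(c) = -4 + c/c = -4 + 1 = -3)
((6*35)*(-16) - 39484)*(X(1*(Z + 2)) - 14819) = ((6*35)*(-16) - 39484)*(-3 - 14819) = (210*(-16) - 39484)*(-14822) = (-3360 - 39484)*(-14822) = -42844*(-14822) = 635033768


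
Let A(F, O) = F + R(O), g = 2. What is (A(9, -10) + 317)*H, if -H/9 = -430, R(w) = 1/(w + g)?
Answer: 5044545/4 ≈ 1.2611e+6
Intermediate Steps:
R(w) = 1/(2 + w) (R(w) = 1/(w + 2) = 1/(2 + w))
H = 3870 (H = -9*(-430) = 3870)
A(F, O) = F + 1/(2 + O)
(A(9, -10) + 317)*H = ((1 + 9*(2 - 10))/(2 - 10) + 317)*3870 = ((1 + 9*(-8))/(-8) + 317)*3870 = (-(1 - 72)/8 + 317)*3870 = (-⅛*(-71) + 317)*3870 = (71/8 + 317)*3870 = (2607/8)*3870 = 5044545/4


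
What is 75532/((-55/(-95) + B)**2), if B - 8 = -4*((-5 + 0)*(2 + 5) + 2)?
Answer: 27267052/7134241 ≈ 3.8220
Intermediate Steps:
B = 140 (B = 8 - 4*((-5 + 0)*(2 + 5) + 2) = 8 - 4*(-5*7 + 2) = 8 - 4*(-35 + 2) = 8 - 4*(-33) = 8 + 132 = 140)
75532/((-55/(-95) + B)**2) = 75532/((-55/(-95) + 140)**2) = 75532/((-55*(-1/95) + 140)**2) = 75532/((11/19 + 140)**2) = 75532/((2671/19)**2) = 75532/(7134241/361) = 75532*(361/7134241) = 27267052/7134241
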